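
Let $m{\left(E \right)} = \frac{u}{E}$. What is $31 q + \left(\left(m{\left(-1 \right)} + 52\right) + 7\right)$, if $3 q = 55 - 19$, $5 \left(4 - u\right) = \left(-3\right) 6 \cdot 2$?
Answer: $\frac{2099}{5} \approx 419.8$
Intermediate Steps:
$u = \frac{56}{5}$ ($u = 4 - \frac{\left(-3\right) 6 \cdot 2}{5} = 4 - \frac{\left(-18\right) 2}{5} = 4 - - \frac{36}{5} = 4 + \frac{36}{5} = \frac{56}{5} \approx 11.2$)
$q = 12$ ($q = \frac{55 - 19}{3} = \frac{1}{3} \cdot 36 = 12$)
$m{\left(E \right)} = \frac{56}{5 E}$
$31 q + \left(\left(m{\left(-1 \right)} + 52\right) + 7\right) = 31 \cdot 12 + \left(\left(\frac{56}{5 \left(-1\right)} + 52\right) + 7\right) = 372 + \left(\left(\frac{56}{5} \left(-1\right) + 52\right) + 7\right) = 372 + \left(\left(- \frac{56}{5} + 52\right) + 7\right) = 372 + \left(\frac{204}{5} + 7\right) = 372 + \frac{239}{5} = \frac{2099}{5}$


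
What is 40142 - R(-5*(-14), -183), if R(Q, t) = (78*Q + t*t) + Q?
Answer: 1123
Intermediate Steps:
R(Q, t) = t**2 + 79*Q (R(Q, t) = (78*Q + t**2) + Q = (t**2 + 78*Q) + Q = t**2 + 79*Q)
40142 - R(-5*(-14), -183) = 40142 - ((-183)**2 + 79*(-5*(-14))) = 40142 - (33489 + 79*70) = 40142 - (33489 + 5530) = 40142 - 1*39019 = 40142 - 39019 = 1123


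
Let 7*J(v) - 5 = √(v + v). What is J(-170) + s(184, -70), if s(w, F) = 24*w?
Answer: 30917/7 + 2*I*√85/7 ≈ 4416.7 + 2.6342*I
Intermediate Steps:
J(v) = 5/7 + √2*√v/7 (J(v) = 5/7 + √(v + v)/7 = 5/7 + √(2*v)/7 = 5/7 + (√2*√v)/7 = 5/7 + √2*√v/7)
J(-170) + s(184, -70) = (5/7 + √2*√(-170)/7) + 24*184 = (5/7 + √2*(I*√170)/7) + 4416 = (5/7 + 2*I*√85/7) + 4416 = 30917/7 + 2*I*√85/7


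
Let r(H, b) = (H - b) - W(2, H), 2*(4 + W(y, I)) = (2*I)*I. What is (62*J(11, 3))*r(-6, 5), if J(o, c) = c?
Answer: -7998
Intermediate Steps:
W(y, I) = -4 + I² (W(y, I) = -4 + ((2*I)*I)/2 = -4 + (2*I²)/2 = -4 + I²)
r(H, b) = 4 + H - b - H² (r(H, b) = (H - b) - (-4 + H²) = (H - b) + (4 - H²) = 4 + H - b - H²)
(62*J(11, 3))*r(-6, 5) = (62*3)*(4 - 6 - 1*5 - 1*(-6)²) = 186*(4 - 6 - 5 - 1*36) = 186*(4 - 6 - 5 - 36) = 186*(-43) = -7998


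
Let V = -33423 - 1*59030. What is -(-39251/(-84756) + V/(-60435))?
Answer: -3402693551/1707409620 ≈ -1.9929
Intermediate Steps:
V = -92453 (V = -33423 - 59030 = -92453)
-(-39251/(-84756) + V/(-60435)) = -(-39251/(-84756) - 92453/(-60435)) = -(-39251*(-1/84756) - 92453*(-1/60435)) = -(39251/84756 + 92453/60435) = -1*3402693551/1707409620 = -3402693551/1707409620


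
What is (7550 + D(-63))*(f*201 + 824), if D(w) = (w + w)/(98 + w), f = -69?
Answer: -98442788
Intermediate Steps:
D(w) = 2*w/(98 + w) (D(w) = (2*w)/(98 + w) = 2*w/(98 + w))
(7550 + D(-63))*(f*201 + 824) = (7550 + 2*(-63)/(98 - 63))*(-69*201 + 824) = (7550 + 2*(-63)/35)*(-13869 + 824) = (7550 + 2*(-63)*(1/35))*(-13045) = (7550 - 18/5)*(-13045) = (37732/5)*(-13045) = -98442788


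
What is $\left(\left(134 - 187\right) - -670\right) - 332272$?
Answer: $-331655$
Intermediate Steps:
$\left(\left(134 - 187\right) - -670\right) - 332272 = \left(-53 + 670\right) - 332272 = 617 - 332272 = -331655$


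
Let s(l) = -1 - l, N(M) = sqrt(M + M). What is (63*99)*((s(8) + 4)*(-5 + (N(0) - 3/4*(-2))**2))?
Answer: 343035/4 ≈ 85759.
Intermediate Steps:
N(M) = sqrt(2)*sqrt(M) (N(M) = sqrt(2*M) = sqrt(2)*sqrt(M))
(63*99)*((s(8) + 4)*(-5 + (N(0) - 3/4*(-2))**2)) = (63*99)*(((-1 - 1*8) + 4)*(-5 + (sqrt(2)*sqrt(0) - 3/4*(-2))**2)) = 6237*(((-1 - 8) + 4)*(-5 + (sqrt(2)*0 - 3*1/4*(-2))**2)) = 6237*((-9 + 4)*(-5 + (0 - 3/4*(-2))**2)) = 6237*(-5*(-5 + (0 + 3/2)**2)) = 6237*(-5*(-5 + (3/2)**2)) = 6237*(-5*(-5 + 9/4)) = 6237*(-5*(-11/4)) = 6237*(55/4) = 343035/4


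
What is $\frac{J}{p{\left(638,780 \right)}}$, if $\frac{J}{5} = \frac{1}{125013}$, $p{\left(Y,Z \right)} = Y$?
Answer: $\frac{5}{79758294} \approx 6.2689 \cdot 10^{-8}$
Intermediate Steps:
$J = \frac{5}{125013} \approx 3.9996 \cdot 10^{-5}$
$\frac{J}{p{\left(638,780 \right)}} = \frac{5}{125013 \cdot 638} = \frac{5}{125013} \cdot \frac{1}{638} = \frac{5}{79758294}$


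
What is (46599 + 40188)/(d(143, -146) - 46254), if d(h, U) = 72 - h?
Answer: -86787/46325 ≈ -1.8734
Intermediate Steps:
(46599 + 40188)/(d(143, -146) - 46254) = (46599 + 40188)/((72 - 1*143) - 46254) = 86787/((72 - 143) - 46254) = 86787/(-71 - 46254) = 86787/(-46325) = 86787*(-1/46325) = -86787/46325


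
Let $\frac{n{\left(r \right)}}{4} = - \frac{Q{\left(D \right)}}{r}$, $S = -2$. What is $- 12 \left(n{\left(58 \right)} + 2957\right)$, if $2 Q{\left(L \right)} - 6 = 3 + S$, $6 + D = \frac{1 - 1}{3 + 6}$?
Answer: $- \frac{1028952}{29} \approx -35481.0$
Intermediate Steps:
$D = -6$ ($D = -6 + \frac{1 - 1}{3 + 6} = -6 + \frac{0}{9} = -6 + 0 \cdot \frac{1}{9} = -6 + 0 = -6$)
$Q{\left(L \right)} = \frac{7}{2}$ ($Q{\left(L \right)} = 3 + \frac{3 - 2}{2} = 3 + \frac{1}{2} \cdot 1 = 3 + \frac{1}{2} = \frac{7}{2}$)
$n{\left(r \right)} = - \frac{14}{r}$ ($n{\left(r \right)} = 4 \left(- \frac{7}{2 r}\right) = - \frac{14}{r}$)
$- 12 \left(n{\left(58 \right)} + 2957\right) = - 12 \left(- \frac{14}{58} + 2957\right) = - 12 \left(\left(-14\right) \frac{1}{58} + 2957\right) = - 12 \left(- \frac{7}{29} + 2957\right) = \left(-12\right) \frac{85746}{29} = - \frac{1028952}{29}$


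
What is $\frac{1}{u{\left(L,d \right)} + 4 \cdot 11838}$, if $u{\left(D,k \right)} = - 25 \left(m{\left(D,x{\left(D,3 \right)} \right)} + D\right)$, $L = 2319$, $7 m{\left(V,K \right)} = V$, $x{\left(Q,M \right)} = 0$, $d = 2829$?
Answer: $- \frac{7}{132336} \approx -5.2896 \cdot 10^{-5}$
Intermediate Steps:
$m{\left(V,K \right)} = \frac{V}{7}$
$u{\left(D,k \right)} = - \frac{200 D}{7}$ ($u{\left(D,k \right)} = - 25 \left(\frac{D}{7} + D\right) = - 25 \frac{8 D}{7} = - \frac{200 D}{7}$)
$\frac{1}{u{\left(L,d \right)} + 4 \cdot 11838} = \frac{1}{\left(- \frac{200}{7}\right) 2319 + 4 \cdot 11838} = \frac{1}{- \frac{463800}{7} + 47352} = \frac{1}{- \frac{132336}{7}} = - \frac{7}{132336}$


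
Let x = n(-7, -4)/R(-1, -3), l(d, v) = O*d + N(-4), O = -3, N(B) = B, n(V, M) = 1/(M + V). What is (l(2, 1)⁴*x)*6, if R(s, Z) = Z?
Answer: 20000/11 ≈ 1818.2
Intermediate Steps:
l(d, v) = -4 - 3*d (l(d, v) = -3*d - 4 = -4 - 3*d)
x = 1/33 (x = 1/(-4 - 7*(-3)) = -⅓/(-11) = -1/11*(-⅓) = 1/33 ≈ 0.030303)
(l(2, 1)⁴*x)*6 = ((-4 - 3*2)⁴*(1/33))*6 = ((-4 - 6)⁴*(1/33))*6 = ((-10)⁴*(1/33))*6 = (10000*(1/33))*6 = (10000/33)*6 = 20000/11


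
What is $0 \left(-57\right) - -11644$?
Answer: $11644$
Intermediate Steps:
$0 \left(-57\right) - -11644 = 0 + 11644 = 11644$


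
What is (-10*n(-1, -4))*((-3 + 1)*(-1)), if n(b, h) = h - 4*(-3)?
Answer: -160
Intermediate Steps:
n(b, h) = 12 + h (n(b, h) = h + 12 = 12 + h)
(-10*n(-1, -4))*((-3 + 1)*(-1)) = (-10*(12 - 4))*((-3 + 1)*(-1)) = (-10*8)*(-2*(-1)) = -80*2 = -160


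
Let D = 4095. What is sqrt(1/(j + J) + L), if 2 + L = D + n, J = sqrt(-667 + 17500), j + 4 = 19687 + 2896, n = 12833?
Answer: sqrt(382172155 + 16926*sqrt(16833))/sqrt(22579 + sqrt(16833)) ≈ 130.10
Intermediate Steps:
j = 22579 (j = -4 + (19687 + 2896) = -4 + 22583 = 22579)
J = sqrt(16833) ≈ 129.74
L = 16926 (L = -2 + (4095 + 12833) = -2 + 16928 = 16926)
sqrt(1/(j + J) + L) = sqrt(1/(22579 + sqrt(16833)) + 16926) = sqrt(16926 + 1/(22579 + sqrt(16833)))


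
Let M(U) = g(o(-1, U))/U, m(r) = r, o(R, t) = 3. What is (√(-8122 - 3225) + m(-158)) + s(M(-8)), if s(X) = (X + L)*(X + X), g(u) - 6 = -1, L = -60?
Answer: -2631/32 + I*√11347 ≈ -82.219 + 106.52*I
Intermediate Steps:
g(u) = 5 (g(u) = 6 - 1 = 5)
M(U) = 5/U
s(X) = 2*X*(-60 + X) (s(X) = (X - 60)*(X + X) = (-60 + X)*(2*X) = 2*X*(-60 + X))
(√(-8122 - 3225) + m(-158)) + s(M(-8)) = (√(-8122 - 3225) - 158) + 2*(5/(-8))*(-60 + 5/(-8)) = (√(-11347) - 158) + 2*(5*(-⅛))*(-60 + 5*(-⅛)) = (I*√11347 - 158) + 2*(-5/8)*(-60 - 5/8) = (-158 + I*√11347) + 2*(-5/8)*(-485/8) = (-158 + I*√11347) + 2425/32 = -2631/32 + I*√11347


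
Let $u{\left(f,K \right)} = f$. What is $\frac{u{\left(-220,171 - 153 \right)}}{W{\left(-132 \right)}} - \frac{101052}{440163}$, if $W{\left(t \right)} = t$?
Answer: $\frac{210851}{146721} \approx 1.4371$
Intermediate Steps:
$\frac{u{\left(-220,171 - 153 \right)}}{W{\left(-132 \right)}} - \frac{101052}{440163} = - \frac{220}{-132} - \frac{101052}{440163} = \left(-220\right) \left(- \frac{1}{132}\right) - \frac{11228}{48907} = \frac{5}{3} - \frac{11228}{48907} = \frac{210851}{146721}$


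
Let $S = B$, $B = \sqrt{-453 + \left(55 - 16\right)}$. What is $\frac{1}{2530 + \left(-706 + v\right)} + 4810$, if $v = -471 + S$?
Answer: $\frac{2935740661}{610341} - \frac{i \sqrt{46}}{610341} \approx 4810.0 - 1.1112 \cdot 10^{-5} i$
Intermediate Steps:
$B = 3 i \sqrt{46}$ ($B = \sqrt{-453 + 39} = \sqrt{-414} = 3 i \sqrt{46} \approx 20.347 i$)
$S = 3 i \sqrt{46} \approx 20.347 i$
$v = -471 + 3 i \sqrt{46} \approx -471.0 + 20.347 i$
$\frac{1}{2530 + \left(-706 + v\right)} + 4810 = \frac{1}{2530 - \left(1177 - 3 i \sqrt{46}\right)} + 4810 = \frac{1}{1353 + 3 i \sqrt{46}} + 4810 = 4810 + \frac{1}{1353 + 3 i \sqrt{46}}$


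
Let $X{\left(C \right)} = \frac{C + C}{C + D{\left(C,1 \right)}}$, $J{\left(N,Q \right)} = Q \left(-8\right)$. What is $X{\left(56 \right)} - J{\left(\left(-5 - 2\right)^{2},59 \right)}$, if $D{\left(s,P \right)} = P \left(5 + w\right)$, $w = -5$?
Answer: $474$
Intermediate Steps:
$J{\left(N,Q \right)} = - 8 Q$
$D{\left(s,P \right)} = 0$ ($D{\left(s,P \right)} = P \left(5 - 5\right) = P 0 = 0$)
$X{\left(C \right)} = 2$ ($X{\left(C \right)} = \frac{C + C}{C + 0} = \frac{2 C}{C} = 2$)
$X{\left(56 \right)} - J{\left(\left(-5 - 2\right)^{2},59 \right)} = 2 - \left(-8\right) 59 = 2 - -472 = 2 + 472 = 474$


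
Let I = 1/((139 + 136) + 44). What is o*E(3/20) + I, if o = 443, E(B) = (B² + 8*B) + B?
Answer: 77583433/127600 ≈ 608.02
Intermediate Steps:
E(B) = B² + 9*B
I = 1/319 (I = 1/(275 + 44) = 1/319 ≈ 0.0031348)
o*E(3/20) + I = 443*((3/20)*(9 + 3/20)) + 1/319 = 443*((3*(1/20))*(9 + 3*(1/20))) + 1/319 = 443*(3*(9 + 3/20)/20) + 1/319 = 443*((3/20)*(183/20)) + 1/319 = 443*(549/400) + 1/319 = 243207/400 + 1/319 = 77583433/127600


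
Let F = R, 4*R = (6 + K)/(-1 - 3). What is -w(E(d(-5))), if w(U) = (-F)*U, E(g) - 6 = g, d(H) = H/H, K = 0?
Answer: -21/8 ≈ -2.6250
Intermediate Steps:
d(H) = 1
R = -3/8 (R = ((6 + 0)/(-1 - 3))/4 = (6/(-4))/4 = (6*(-1/4))/4 = (1/4)*(-3/2) = -3/8 ≈ -0.37500)
E(g) = 6 + g
F = -3/8 ≈ -0.37500
w(U) = 3*U/8 (w(U) = (-1*(-3/8))*U = 3*U/8)
-w(E(d(-5))) = -3*(6 + 1)/8 = -3*7/8 = -1*21/8 = -21/8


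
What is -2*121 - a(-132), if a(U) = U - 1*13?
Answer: -97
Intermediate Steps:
a(U) = -13 + U (a(U) = U - 13 = -13 + U)
-2*121 - a(-132) = -2*121 - (-13 - 132) = -242 - 1*(-145) = -242 + 145 = -97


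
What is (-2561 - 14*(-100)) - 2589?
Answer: -3750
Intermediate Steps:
(-2561 - 14*(-100)) - 2589 = (-2561 + 1400) - 2589 = -1161 - 2589 = -3750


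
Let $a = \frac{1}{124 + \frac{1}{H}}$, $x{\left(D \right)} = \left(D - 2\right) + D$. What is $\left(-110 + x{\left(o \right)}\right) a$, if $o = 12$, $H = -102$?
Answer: $- \frac{8976}{12647} \approx -0.70973$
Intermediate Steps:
$x{\left(D \right)} = -2 + 2 D$ ($x{\left(D \right)} = \left(D - 2\right) + D = \left(-2 + D\right) + D = -2 + 2 D$)
$a = \frac{102}{12647}$ ($a = \frac{1}{124 + \frac{1}{-102}} = \frac{1}{124 - \frac{1}{102}} = \frac{1}{\frac{12647}{102}} = \frac{102}{12647} \approx 0.0080651$)
$\left(-110 + x{\left(o \right)}\right) a = \left(-110 + \left(-2 + 2 \cdot 12\right)\right) \frac{102}{12647} = \left(-110 + \left(-2 + 24\right)\right) \frac{102}{12647} = \left(-110 + 22\right) \frac{102}{12647} = \left(-88\right) \frac{102}{12647} = - \frac{8976}{12647}$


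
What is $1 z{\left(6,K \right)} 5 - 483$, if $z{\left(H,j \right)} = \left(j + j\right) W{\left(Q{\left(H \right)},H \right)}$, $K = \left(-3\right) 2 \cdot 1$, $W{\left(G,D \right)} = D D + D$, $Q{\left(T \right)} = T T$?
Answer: $-3003$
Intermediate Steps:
$Q{\left(T \right)} = T^{2}$
$W{\left(G,D \right)} = D + D^{2}$ ($W{\left(G,D \right)} = D^{2} + D = D + D^{2}$)
$K = -6$ ($K = \left(-6\right) 1 = -6$)
$z{\left(H,j \right)} = 2 H j \left(1 + H\right)$ ($z{\left(H,j \right)} = \left(j + j\right) H \left(1 + H\right) = 2 j H \left(1 + H\right) = 2 H j \left(1 + H\right)$)
$1 z{\left(6,K \right)} 5 - 483 = 1 \cdot 2 \cdot 6 \left(-6\right) \left(1 + 6\right) 5 - 483 = 1 \cdot 2 \cdot 6 \left(-6\right) 7 \cdot 5 - 483 = 1 \left(-504\right) 5 - 483 = \left(-504\right) 5 - 483 = -2520 - 483 = -3003$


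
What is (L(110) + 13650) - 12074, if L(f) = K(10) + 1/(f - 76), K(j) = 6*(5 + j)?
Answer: 56645/34 ≈ 1666.0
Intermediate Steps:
K(j) = 30 + 6*j
L(f) = 90 + 1/(-76 + f) (L(f) = (30 + 6*10) + 1/(f - 76) = (30 + 60) + 1/(-76 + f) = 90 + 1/(-76 + f))
(L(110) + 13650) - 12074 = ((-6839 + 90*110)/(-76 + 110) + 13650) - 12074 = ((-6839 + 9900)/34 + 13650) - 12074 = ((1/34)*3061 + 13650) - 12074 = (3061/34 + 13650) - 12074 = 467161/34 - 12074 = 56645/34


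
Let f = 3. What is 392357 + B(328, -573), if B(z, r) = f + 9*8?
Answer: 392432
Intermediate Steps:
B(z, r) = 75 (B(z, r) = 3 + 9*8 = 3 + 72 = 75)
392357 + B(328, -573) = 392357 + 75 = 392432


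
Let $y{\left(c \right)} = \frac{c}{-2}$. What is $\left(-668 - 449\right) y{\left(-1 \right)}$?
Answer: $- \frac{1117}{2} \approx -558.5$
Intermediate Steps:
$y{\left(c \right)} = - \frac{c}{2}$ ($y{\left(c \right)} = c \left(- \frac{1}{2}\right) = - \frac{c}{2}$)
$\left(-668 - 449\right) y{\left(-1 \right)} = \left(-668 - 449\right) \left(\left(- \frac{1}{2}\right) \left(-1\right)\right) = \left(-1117\right) \frac{1}{2} = - \frac{1117}{2}$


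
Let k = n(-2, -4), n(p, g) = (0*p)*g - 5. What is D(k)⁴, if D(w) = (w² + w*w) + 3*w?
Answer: 1500625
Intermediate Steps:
n(p, g) = -5 (n(p, g) = 0*g - 5 = 0 - 5 = -5)
k = -5
D(w) = 2*w² + 3*w (D(w) = (w² + w²) + 3*w = 2*w² + 3*w)
D(k)⁴ = (-5*(3 + 2*(-5)))⁴ = (-5*(3 - 10))⁴ = (-5*(-7))⁴ = 35⁴ = 1500625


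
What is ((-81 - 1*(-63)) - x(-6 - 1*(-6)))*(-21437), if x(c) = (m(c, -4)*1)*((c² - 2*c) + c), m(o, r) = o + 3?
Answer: 385866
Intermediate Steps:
m(o, r) = 3 + o
x(c) = (3 + c)*(c² - c) (x(c) = ((3 + c)*1)*((c² - 2*c) + c) = (3 + c)*(c² - c))
((-81 - 1*(-63)) - x(-6 - 1*(-6)))*(-21437) = ((-81 - 1*(-63)) - (-6 - 1*(-6))*(-1 + (-6 - 1*(-6)))*(3 + (-6 - 1*(-6))))*(-21437) = ((-81 + 63) - (-6 + 6)*(-1 + (-6 + 6))*(3 + (-6 + 6)))*(-21437) = (-18 - 0*(-1 + 0)*(3 + 0))*(-21437) = (-18 - 0*(-1)*3)*(-21437) = (-18 - 1*0)*(-21437) = (-18 + 0)*(-21437) = -18*(-21437) = 385866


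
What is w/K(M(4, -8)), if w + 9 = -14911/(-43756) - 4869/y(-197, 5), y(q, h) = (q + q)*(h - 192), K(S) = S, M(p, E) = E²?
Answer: -14064563209/103163346176 ≈ -0.13633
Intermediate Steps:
y(q, h) = 2*q*(-192 + h) (y(q, h) = (2*q)*(-192 + h) = 2*q*(-192 + h))
w = -14064563209/1611927284 (w = -9 + (-14911/(-43756) - 4869*(-1/(394*(-192 + 5)))) = -9 + (-14911*(-1/43756) - 4869/(2*(-197)*(-187))) = -9 + (14911/43756 - 4869/73678) = -9 + 442782347/1611927284 = -14064563209/1611927284 ≈ -8.7253)
w/K(M(4, -8)) = -14064563209/(1611927284*((-8)²)) = -14064563209/1611927284/64 = -14064563209/1611927284*1/64 = -14064563209/103163346176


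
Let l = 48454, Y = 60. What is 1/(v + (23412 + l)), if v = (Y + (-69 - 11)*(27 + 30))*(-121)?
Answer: 1/616366 ≈ 1.6224e-6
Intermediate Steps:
v = 544500 (v = (60 + (-69 - 11)*(27 + 30))*(-121) = (60 - 80*57)*(-121) = (60 - 4560)*(-121) = -4500*(-121) = 544500)
1/(v + (23412 + l)) = 1/(544500 + (23412 + 48454)) = 1/(544500 + 71866) = 1/616366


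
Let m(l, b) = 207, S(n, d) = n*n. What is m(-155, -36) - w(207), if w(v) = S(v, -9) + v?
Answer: -42849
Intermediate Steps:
S(n, d) = n²
w(v) = v + v² (w(v) = v² + v = v + v²)
m(-155, -36) - w(207) = 207 - 207*(1 + 207) = 207 - 207*208 = 207 - 1*43056 = 207 - 43056 = -42849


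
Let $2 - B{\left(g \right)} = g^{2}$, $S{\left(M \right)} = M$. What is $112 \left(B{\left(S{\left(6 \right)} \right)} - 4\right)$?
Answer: $-4256$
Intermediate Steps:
$B{\left(g \right)} = 2 - g^{2}$
$112 \left(B{\left(S{\left(6 \right)} \right)} - 4\right) = 112 \left(\left(2 - 6^{2}\right) - 4\right) = 112 \left(\left(2 - 36\right) - 4\right) = 112 \left(-34 - 4\right) = 112 \left(-38\right) = -4256$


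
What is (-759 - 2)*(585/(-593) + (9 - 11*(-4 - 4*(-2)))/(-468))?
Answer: 192552025/277524 ≈ 693.82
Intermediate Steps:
(-759 - 2)*(585/(-593) + (9 - 11*(-4 - 4*(-2)))/(-468)) = -761*(585*(-1/593) + (9 - 11*(-4 + 8))*(-1/468)) = -761*(-585/593 + (9 - 11*4)*(-1/468)) = -761*(-585/593 + (9 - 44)*(-1/468)) = -761*(-585/593 - 35*(-1/468)) = -761*(-585/593 + 35/468) = -761*(-253025/277524) = 192552025/277524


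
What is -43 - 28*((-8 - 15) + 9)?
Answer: 349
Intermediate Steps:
-43 - 28*((-8 - 15) + 9) = -43 - 28*(-23 + 9) = -43 - 28*(-14) = -43 + 392 = 349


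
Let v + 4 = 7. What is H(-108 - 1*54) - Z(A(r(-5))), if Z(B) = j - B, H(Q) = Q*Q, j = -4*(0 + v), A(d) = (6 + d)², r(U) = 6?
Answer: 26400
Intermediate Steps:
v = 3 (v = -4 + 7 = 3)
j = -12 (j = -4*(0 + 3) = -4*3 = -12)
H(Q) = Q²
Z(B) = -12 - B
H(-108 - 1*54) - Z(A(r(-5))) = (-108 - 1*54)² - (-12 - (6 + 6)²) = (-108 - 54)² - (-12 - 1*12²) = (-162)² - (-12 - 1*144) = 26244 - (-12 - 144) = 26244 - 1*(-156) = 26244 + 156 = 26400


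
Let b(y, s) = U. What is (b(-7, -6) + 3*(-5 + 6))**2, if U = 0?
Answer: 9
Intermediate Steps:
b(y, s) = 0
(b(-7, -6) + 3*(-5 + 6))**2 = (0 + 3*(-5 + 6))**2 = (0 + 3*1)**2 = (0 + 3)**2 = 3**2 = 9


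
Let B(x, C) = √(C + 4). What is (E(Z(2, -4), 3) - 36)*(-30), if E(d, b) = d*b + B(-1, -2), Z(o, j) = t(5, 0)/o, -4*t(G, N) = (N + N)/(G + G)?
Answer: 1080 - 30*√2 ≈ 1037.6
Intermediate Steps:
t(G, N) = -N/(4*G) (t(G, N) = -(N + N)/(4*(G + G)) = -2*N/(4*(2*G)) = -2*N*1/(2*G)/4 = -N/(4*G))
B(x, C) = √(4 + C)
Z(o, j) = 0 (Z(o, j) = (-¼*0/5)/o = (-¼*0*⅕)/o = 0/o = 0)
E(d, b) = √2 + b*d (E(d, b) = d*b + √(4 - 2) = b*d + √2 = √2 + b*d)
(E(Z(2, -4), 3) - 36)*(-30) = ((√2 + 3*0) - 36)*(-30) = ((√2 + 0) - 36)*(-30) = (√2 - 36)*(-30) = (-36 + √2)*(-30) = 1080 - 30*√2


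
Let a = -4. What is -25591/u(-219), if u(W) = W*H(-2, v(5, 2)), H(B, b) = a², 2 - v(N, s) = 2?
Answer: 25591/3504 ≈ 7.3034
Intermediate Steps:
v(N, s) = 0 (v(N, s) = 2 - 1*2 = 2 - 2 = 0)
H(B, b) = 16 (H(B, b) = (-4)² = 16)
u(W) = 16*W (u(W) = W*16 = 16*W)
-25591/u(-219) = -25591/(16*(-219)) = -25591/(-3504) = -25591*(-1/3504) = 25591/3504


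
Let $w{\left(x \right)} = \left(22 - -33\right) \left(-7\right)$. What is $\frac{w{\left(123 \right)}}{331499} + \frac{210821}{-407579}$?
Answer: $- \frac{10006266942}{19301718703} \approx -0.51841$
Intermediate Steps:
$w{\left(x \right)} = -385$ ($w{\left(x \right)} = \left(22 + 33\right) \left(-7\right) = 55 \left(-7\right) = -385$)
$\frac{w{\left(123 \right)}}{331499} + \frac{210821}{-407579} = - \frac{385}{331499} + \frac{210821}{-407579} = \left(-385\right) \frac{1}{331499} + 210821 \left(- \frac{1}{407579}\right) = - \frac{55}{47357} - \frac{210821}{407579} = - \frac{10006266942}{19301718703}$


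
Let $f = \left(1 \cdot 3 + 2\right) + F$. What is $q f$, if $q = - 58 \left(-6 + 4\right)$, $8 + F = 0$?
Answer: $-348$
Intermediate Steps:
$F = -8$ ($F = -8 + 0 = -8$)
$f = -3$ ($f = \left(1 \cdot 3 + 2\right) - 8 = \left(3 + 2\right) - 8 = 5 - 8 = -3$)
$q = 116$ ($q = \left(-58\right) \left(-2\right) = 116$)
$q f = 116 \left(-3\right) = -348$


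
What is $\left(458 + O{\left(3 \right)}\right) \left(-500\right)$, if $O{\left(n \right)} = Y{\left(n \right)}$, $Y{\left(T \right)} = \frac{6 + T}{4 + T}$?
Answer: $- \frac{1607500}{7} \approx -2.2964 \cdot 10^{5}$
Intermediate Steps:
$Y{\left(T \right)} = \frac{6 + T}{4 + T}$
$O{\left(n \right)} = \frac{6 + n}{4 + n}$
$\left(458 + O{\left(3 \right)}\right) \left(-500\right) = \left(458 + \frac{6 + 3}{4 + 3}\right) \left(-500\right) = \left(458 + \frac{1}{7} \cdot 9\right) \left(-500\right) = \left(458 + \frac{9}{7}\right) \left(-500\right) = \frac{3215}{7} \left(-500\right) = - \frac{1607500}{7}$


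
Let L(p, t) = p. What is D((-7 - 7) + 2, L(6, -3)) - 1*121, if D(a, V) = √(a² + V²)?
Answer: -121 + 6*√5 ≈ -107.58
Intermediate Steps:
D(a, V) = √(V² + a²)
D((-7 - 7) + 2, L(6, -3)) - 1*121 = √(6² + ((-7 - 7) + 2)²) - 1*121 = √(36 + (-14 + 2)²) - 121 = √(36 + (-12)²) - 121 = √(36 + 144) - 121 = √180 - 121 = 6*√5 - 121 = -121 + 6*√5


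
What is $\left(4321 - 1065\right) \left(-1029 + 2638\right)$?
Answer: $5238904$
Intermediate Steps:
$\left(4321 - 1065\right) \left(-1029 + 2638\right) = \left(4321 + \left(-1220 + 155\right)\right) 1609 = \left(4321 - 1065\right) 1609 = 3256 \cdot 1609 = 5238904$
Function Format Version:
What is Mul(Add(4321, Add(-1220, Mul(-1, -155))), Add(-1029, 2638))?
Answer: 5238904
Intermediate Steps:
Mul(Add(4321, Add(-1220, Mul(-1, -155))), Add(-1029, 2638)) = Mul(Add(4321, Add(-1220, 155)), 1609) = Mul(Add(4321, -1065), 1609) = Mul(3256, 1609) = 5238904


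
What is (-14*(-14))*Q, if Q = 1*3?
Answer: 588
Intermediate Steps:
Q = 3
(-14*(-14))*Q = -14*(-14)*3 = 196*3 = 588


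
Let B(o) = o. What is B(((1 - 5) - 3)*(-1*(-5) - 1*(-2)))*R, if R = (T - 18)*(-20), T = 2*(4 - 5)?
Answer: -19600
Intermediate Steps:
T = -2 (T = 2*(-1) = -2)
R = 400 (R = (-2 - 18)*(-20) = -20*(-20) = 400)
B(((1 - 5) - 3)*(-1*(-5) - 1*(-2)))*R = (((1 - 5) - 3)*(-1*(-5) - 1*(-2)))*400 = ((-4 - 3)*(5 + 2))*400 = -7*7*400 = -49*400 = -19600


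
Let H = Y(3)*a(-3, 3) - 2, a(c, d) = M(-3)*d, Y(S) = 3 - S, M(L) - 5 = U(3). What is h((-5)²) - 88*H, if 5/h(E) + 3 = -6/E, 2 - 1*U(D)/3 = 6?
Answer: 14131/81 ≈ 174.46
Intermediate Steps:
U(D) = -12 (U(D) = 6 - 3*6 = 6 - 18 = -12)
M(L) = -7 (M(L) = 5 - 12 = -7)
h(E) = 5/(-3 - 6/E)
a(c, d) = -7*d
H = -2 (H = (3 - 1*3)*(-7*3) - 2 = (3 - 3)*(-21) - 2 = 0*(-21) - 2 = 0 - 2 = -2)
h((-5)²) - 88*H = -5*(-5)²/(6 + 3*(-5)²) - 88*(-2) = -5*25/(6 + 3*25) - 1*(-176) = -5*25/(6 + 75) + 176 = -5*25/81 + 176 = -5*25*1/81 + 176 = -125/81 + 176 = 14131/81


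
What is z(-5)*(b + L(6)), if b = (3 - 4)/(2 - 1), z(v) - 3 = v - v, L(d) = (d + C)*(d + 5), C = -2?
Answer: 129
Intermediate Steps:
L(d) = (-2 + d)*(5 + d) (L(d) = (d - 2)*(d + 5) = (-2 + d)*(5 + d))
z(v) = 3 (z(v) = 3 + (v - v) = 3 + 0 = 3)
b = -1 (b = -1/1 = -1*1 = -1)
z(-5)*(b + L(6)) = 3*(-1 + (-10 + 6**2 + 3*6)) = 3*(-1 + (-10 + 36 + 18)) = 3*(-1 + 44) = 3*43 = 129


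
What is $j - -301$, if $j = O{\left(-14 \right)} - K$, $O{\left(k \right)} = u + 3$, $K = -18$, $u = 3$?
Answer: $325$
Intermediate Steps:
$O{\left(k \right)} = 6$ ($O{\left(k \right)} = 3 + 3 = 6$)
$j = 24$ ($j = 6 - -18 = 6 + 18 = 24$)
$j - -301 = 24 - -301 = 24 + 301 = 325$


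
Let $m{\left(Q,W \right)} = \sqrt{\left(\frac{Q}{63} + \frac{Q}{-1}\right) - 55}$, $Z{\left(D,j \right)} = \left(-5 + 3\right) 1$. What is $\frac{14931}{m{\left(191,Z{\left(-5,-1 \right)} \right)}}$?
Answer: $- \frac{44793 i \sqrt{107149}}{15307} \approx - 957.89 i$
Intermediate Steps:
$Z{\left(D,j \right)} = -2$ ($Z{\left(D,j \right)} = \left(-2\right) 1 = -2$)
$m{\left(Q,W \right)} = \sqrt{-55 - \frac{62 Q}{63}}$ ($m{\left(Q,W \right)} = \sqrt{\left(Q \frac{1}{63} + Q \left(-1\right)\right) - 55} = \sqrt{\left(\frac{Q}{63} - Q\right) - 55} = \sqrt{- \frac{62 Q}{63} - 55} = \sqrt{-55 - \frac{62 Q}{63}}$)
$\frac{14931}{m{\left(191,Z{\left(-5,-1 \right)} \right)}} = \frac{14931}{\frac{1}{21} \sqrt{-24255 - 82894}} = \frac{14931}{\frac{1}{21} \sqrt{-107149}} = \frac{14931}{\frac{1}{21} i \sqrt{107149}} = 14931 \left(- \frac{3 i \sqrt{107149}}{15307}\right) = - \frac{44793 i \sqrt{107149}}{15307}$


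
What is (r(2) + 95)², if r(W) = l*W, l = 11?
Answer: 13689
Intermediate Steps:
r(W) = 11*W
(r(2) + 95)² = (11*2 + 95)² = (22 + 95)² = 117² = 13689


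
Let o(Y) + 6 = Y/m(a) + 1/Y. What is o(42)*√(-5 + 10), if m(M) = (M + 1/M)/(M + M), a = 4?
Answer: 52181*√5/714 ≈ 163.42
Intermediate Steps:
m(M) = (M + 1/M)/(2*M) (m(M) = (M + 1/M)/((2*M)) = (M + 1/M)*(1/(2*M)) = (M + 1/M)/(2*M))
o(Y) = -6 + 1/Y + 32*Y/17 (o(Y) = -6 + (Y/(((½)*(1 + 4²)/4²)) + 1/Y) = -6 + (Y/(((½)*(1/16)*(1 + 16))) + 1/Y) = -6 + (Y/(((½)*(1/16)*17)) + 1/Y) = -6 + (Y/(17/32) + 1/Y) = -6 + (Y*(32/17) + 1/Y) = -6 + (32*Y/17 + 1/Y) = -6 + (1/Y + 32*Y/17) = -6 + 1/Y + 32*Y/17)
o(42)*√(-5 + 10) = (-6 + 1/42 + (32/17)*42)*√(-5 + 10) = (-6 + 1/42 + 1344/17)*√5 = 52181*√5/714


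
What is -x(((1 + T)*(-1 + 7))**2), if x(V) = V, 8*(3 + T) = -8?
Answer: -324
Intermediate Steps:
T = -4 (T = -3 + (1/8)*(-8) = -3 - 1 = -4)
-x(((1 + T)*(-1 + 7))**2) = -((1 - 4)*(-1 + 7))**2 = -(-3*6)**2 = -1*(-18)**2 = -1*324 = -324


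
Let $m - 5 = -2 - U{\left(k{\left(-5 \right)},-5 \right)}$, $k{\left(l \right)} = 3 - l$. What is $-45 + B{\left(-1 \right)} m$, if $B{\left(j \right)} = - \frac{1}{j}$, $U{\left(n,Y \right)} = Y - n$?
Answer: $-29$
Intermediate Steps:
$m = 16$ ($m = 5 - \left(-3 - \left(3 - -5\right)\right) = 5 - \left(-3 - \left(3 + 5\right)\right) = 5 - \left(-3 - 8\right) = 5 - -11 = 5 + \left(-2 + 13\right) = 5 + 11 = 16$)
$-45 + B{\left(-1 \right)} m = -45 + - \frac{1}{-1} \cdot 16 = -45 + \left(-1\right) \left(-1\right) 16 = -45 + 1 \cdot 16 = -45 + 16 = -29$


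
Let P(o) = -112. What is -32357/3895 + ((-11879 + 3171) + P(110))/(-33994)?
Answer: -28041841/3484385 ≈ -8.0479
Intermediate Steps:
-32357/3895 + ((-11879 + 3171) + P(110))/(-33994) = -32357/3895 + ((-11879 + 3171) - 112)/(-33994) = -32357*1/3895 + (-8708 - 112)*(-1/33994) = -1703/205 - 8820*(-1/33994) = -1703/205 + 4410/16997 = -28041841/3484385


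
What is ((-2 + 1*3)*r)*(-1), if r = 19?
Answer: -19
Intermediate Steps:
((-2 + 1*3)*r)*(-1) = ((-2 + 1*3)*19)*(-1) = ((-2 + 3)*19)*(-1) = (1*19)*(-1) = 19*(-1) = -19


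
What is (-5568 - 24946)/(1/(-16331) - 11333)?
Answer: 22651097/8412692 ≈ 2.6925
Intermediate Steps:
(-5568 - 24946)/(1/(-16331) - 11333) = -30514/(-1/16331 - 11333) = -30514/(-185079224/16331) = -30514*(-16331/185079224) = 22651097/8412692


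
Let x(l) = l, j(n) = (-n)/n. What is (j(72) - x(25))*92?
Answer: -2392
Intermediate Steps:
j(n) = -1
(j(72) - x(25))*92 = (-1 - 1*25)*92 = (-1 - 25)*92 = -26*92 = -2392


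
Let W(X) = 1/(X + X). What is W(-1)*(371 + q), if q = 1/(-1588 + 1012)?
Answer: -213695/1152 ≈ -185.50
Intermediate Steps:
q = -1/576 (q = 1/(-576) = -1/576 ≈ -0.0017361)
W(X) = 1/(2*X)
W(-1)*(371 + q) = ((½)/(-1))*(371 - 1/576) = ((½)*(-1))*(213695/576) = -½*213695/576 = -213695/1152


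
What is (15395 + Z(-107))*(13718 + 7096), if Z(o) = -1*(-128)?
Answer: 323095722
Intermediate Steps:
Z(o) = 128
(15395 + Z(-107))*(13718 + 7096) = (15395 + 128)*(13718 + 7096) = 15523*20814 = 323095722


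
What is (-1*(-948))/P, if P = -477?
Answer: -316/159 ≈ -1.9874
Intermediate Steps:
(-1*(-948))/P = -1*(-948)/(-477) = 948*(-1/477) = -316/159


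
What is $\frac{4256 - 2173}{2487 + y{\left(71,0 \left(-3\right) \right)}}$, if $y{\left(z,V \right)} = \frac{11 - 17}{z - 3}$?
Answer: $\frac{70822}{84555} \approx 0.83759$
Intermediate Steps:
$y{\left(z,V \right)} = - \frac{6}{-3 + z}$
$\frac{4256 - 2173}{2487 + y{\left(71,0 \left(-3\right) \right)}} = \frac{4256 - 2173}{2487 - \frac{6}{-3 + 71}} = \frac{2083}{2487 - \frac{6}{68}} = \frac{2083}{2487 - \frac{3}{34}} = \frac{2083}{\frac{84555}{34}} = 2083 \cdot \frac{34}{84555} = \frac{70822}{84555}$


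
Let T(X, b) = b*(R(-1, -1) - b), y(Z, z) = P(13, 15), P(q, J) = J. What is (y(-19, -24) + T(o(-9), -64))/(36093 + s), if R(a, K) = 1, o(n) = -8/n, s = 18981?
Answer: -4145/55074 ≈ -0.075262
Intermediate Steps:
y(Z, z) = 15
T(X, b) = b*(1 - b)
(y(-19, -24) + T(o(-9), -64))/(36093 + s) = (15 - 64*(1 - 1*(-64)))/(36093 + 18981) = (15 - 64*(1 + 64))/55074 = (15 - 64*65)*(1/55074) = (15 - 4160)*(1/55074) = -4145*1/55074 = -4145/55074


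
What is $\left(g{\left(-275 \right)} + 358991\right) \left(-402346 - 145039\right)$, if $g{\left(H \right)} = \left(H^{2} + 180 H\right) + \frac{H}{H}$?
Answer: $-210807269045$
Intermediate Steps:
$g{\left(H \right)} = 1 + H^{2} + 180 H$ ($g{\left(H \right)} = \left(H^{2} + 180 H\right) + 1 = 1 + H^{2} + 180 H$)
$\left(g{\left(-275 \right)} + 358991\right) \left(-402346 - 145039\right) = \left(\left(1 + \left(-275\right)^{2} + 180 \left(-275\right)\right) + 358991\right) \left(-402346 - 145039\right) = \left(\left(1 + 75625 - 49500\right) + 358991\right) \left(-547385\right) = \left(26126 + 358991\right) \left(-547385\right) = 385117 \left(-547385\right) = -210807269045$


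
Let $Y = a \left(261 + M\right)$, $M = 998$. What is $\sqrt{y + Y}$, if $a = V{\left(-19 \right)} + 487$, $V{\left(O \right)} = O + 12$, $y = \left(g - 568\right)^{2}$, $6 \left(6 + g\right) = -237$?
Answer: $\frac{\sqrt{3922809}}{2} \approx 990.3$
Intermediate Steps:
$g = - \frac{91}{2}$ ($g = -6 + \frac{1}{6} \left(-237\right) = -6 - \frac{79}{2} = - \frac{91}{2} \approx -45.5$)
$y = \frac{1505529}{4}$ ($y = \left(- \frac{91}{2} - 568\right)^{2} = \left(- \frac{1227}{2}\right)^{2} = \frac{1505529}{4} \approx 3.7638 \cdot 10^{5}$)
$V{\left(O \right)} = 12 + O$
$a = 480$ ($a = \left(12 - 19\right) + 487 = -7 + 487 = 480$)
$Y = 604320$ ($Y = 480 \left(261 + 998\right) = 480 \cdot 1259 = 604320$)
$\sqrt{y + Y} = \sqrt{\frac{1505529}{4} + 604320} = \sqrt{\frac{3922809}{4}} = \frac{\sqrt{3922809}}{2}$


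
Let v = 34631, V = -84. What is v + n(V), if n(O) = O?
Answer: 34547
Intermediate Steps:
v + n(V) = 34631 - 84 = 34547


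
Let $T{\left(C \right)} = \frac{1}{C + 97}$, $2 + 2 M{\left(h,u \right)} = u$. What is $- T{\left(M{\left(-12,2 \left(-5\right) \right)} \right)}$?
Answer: $- \frac{1}{91} \approx -0.010989$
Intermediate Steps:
$M{\left(h,u \right)} = -1 + \frac{u}{2}$
$T{\left(C \right)} = \frac{1}{97 + C}$
$- T{\left(M{\left(-12,2 \left(-5\right) \right)} \right)} = - \frac{1}{97 + \left(-1 + \frac{2 \left(-5\right)}{2}\right)} = - \frac{1}{97 + \left(-1 + \frac{1}{2} \left(-10\right)\right)} = - \frac{1}{97 - 6} = - \frac{1}{91}$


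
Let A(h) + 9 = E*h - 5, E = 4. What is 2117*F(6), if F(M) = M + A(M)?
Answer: 33872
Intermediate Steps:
A(h) = -14 + 4*h (A(h) = -9 + (4*h - 5) = -9 + (-5 + 4*h) = -14 + 4*h)
F(M) = -14 + 5*M (F(M) = M + (-14 + 4*M) = -14 + 5*M)
2117*F(6) = 2117*(-14 + 5*6) = 2117*(-14 + 30) = 2117*16 = 33872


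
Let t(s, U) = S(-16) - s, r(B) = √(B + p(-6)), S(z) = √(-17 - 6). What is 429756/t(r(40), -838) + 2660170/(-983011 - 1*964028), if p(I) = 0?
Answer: 2*(-418375846242 - 2660170*√10 + 1330085*I*√23)/(1947039*(2*√10 - I*√23)) ≈ -43145.0 - 32715.0*I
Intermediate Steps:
S(z) = I*√23 (S(z) = √(-23) = I*√23)
r(B) = √B (r(B) = √(B + 0) = √B)
t(s, U) = -s + I*√23 (t(s, U) = I*√23 - s = -s + I*√23)
429756/t(r(40), -838) + 2660170/(-983011 - 1*964028) = 429756/(-√40 + I*√23) + 2660170/(-983011 - 1*964028) = 429756/(-2*√10 + I*√23) + 2660170/(-983011 - 964028) = 429756/(-2*√10 + I*√23) + 2660170/(-1947039) = 429756/(-2*√10 + I*√23) + 2660170*(-1/1947039) = 429756/(-2*√10 + I*√23) - 2660170/1947039 = -2660170/1947039 + 429756/(-2*√10 + I*√23)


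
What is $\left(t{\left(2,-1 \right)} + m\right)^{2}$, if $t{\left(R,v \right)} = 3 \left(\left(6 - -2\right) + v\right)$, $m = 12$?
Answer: $1089$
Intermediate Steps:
$t{\left(R,v \right)} = 24 + 3 v$ ($t{\left(R,v \right)} = 3 \left(\left(6 + 2\right) + v\right) = 3 \left(8 + v\right) = 24 + 3 v$)
$\left(t{\left(2,-1 \right)} + m\right)^{2} = \left(\left(24 + 3 \left(-1\right)\right) + 12\right)^{2} = \left(\left(24 - 3\right) + 12\right)^{2} = \left(21 + 12\right)^{2} = 33^{2} = 1089$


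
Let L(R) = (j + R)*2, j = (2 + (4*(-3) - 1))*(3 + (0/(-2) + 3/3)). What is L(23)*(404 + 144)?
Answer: -23016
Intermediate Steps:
j = -44 (j = (2 + (-12 - 1))*(3 + (0*(-½) + 3*(⅓))) = (2 - 13)*(3 + (0 + 1)) = -11*(3 + 1) = -11*4 = -44)
L(R) = -88 + 2*R (L(R) = (-44 + R)*2 = -88 + 2*R)
L(23)*(404 + 144) = (-88 + 2*23)*(404 + 144) = (-88 + 46)*548 = -42*548 = -23016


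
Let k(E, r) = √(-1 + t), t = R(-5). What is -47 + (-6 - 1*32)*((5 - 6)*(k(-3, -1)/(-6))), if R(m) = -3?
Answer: -47 - 38*I/3 ≈ -47.0 - 12.667*I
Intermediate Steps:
t = -3
k(E, r) = 2*I (k(E, r) = √(-1 - 3) = √(-4) = 2*I)
-47 + (-6 - 1*32)*((5 - 6)*(k(-3, -1)/(-6))) = -47 + (-6 - 1*32)*((5 - 6)*((2*I)/(-6))) = -47 + (-6 - 32)*(-2*I*(-1)/6) = -47 - (-38)*(-I/3) = -47 - 38*I/3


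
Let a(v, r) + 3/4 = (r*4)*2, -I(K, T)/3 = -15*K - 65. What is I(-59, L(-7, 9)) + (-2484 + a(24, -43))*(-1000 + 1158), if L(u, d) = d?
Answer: -898805/2 ≈ -4.4940e+5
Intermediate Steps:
I(K, T) = 195 + 45*K (I(K, T) = -3*(-15*K - 65) = -3*(-65 - 15*K) = 195 + 45*K)
a(v, r) = -¾ + 8*r (a(v, r) = -¾ + (r*4)*2 = -¾ + (4*r)*2 = -¾ + 8*r)
I(-59, L(-7, 9)) + (-2484 + a(24, -43))*(-1000 + 1158) = (195 + 45*(-59)) + (-2484 + (-¾ + 8*(-43)))*(-1000 + 1158) = (195 - 2655) + (-2484 + (-¾ - 344))*158 = -2460 + (-2484 - 1379/4)*158 = -2460 - 11315/4*158 = -2460 - 893885/2 = -898805/2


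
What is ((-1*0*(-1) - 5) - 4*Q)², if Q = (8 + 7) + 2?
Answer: 5329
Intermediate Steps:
Q = 17 (Q = 15 + 2 = 17)
((-1*0*(-1) - 5) - 4*Q)² = ((-1*0*(-1) - 5) - 4*17)² = ((0*(-1) - 5) - 68)² = ((0 - 5) - 68)² = (-5 - 68)² = (-73)² = 5329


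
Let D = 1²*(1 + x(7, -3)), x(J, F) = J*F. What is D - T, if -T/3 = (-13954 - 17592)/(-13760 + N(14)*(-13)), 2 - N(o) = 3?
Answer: -180302/13747 ≈ -13.116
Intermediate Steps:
N(o) = -1 (N(o) = 2 - 1*3 = 2 - 3 = -1)
x(J, F) = F*J
T = -94638/13747 (T = -3*(-13954 - 17592)/(-13760 - 1*(-13)) = -(-94638)/(-13760 + 13) = -(-94638)/(-13747) = -(-94638)*(-1)/13747 = -3*31546/13747 = -94638/13747 ≈ -6.8843)
D = -20 (D = 1²*(1 - 3*7) = 1*(1 - 21) = 1*(-20) = -20)
D - T = -20 - 1*(-94638/13747) = -20 + 94638/13747 = -180302/13747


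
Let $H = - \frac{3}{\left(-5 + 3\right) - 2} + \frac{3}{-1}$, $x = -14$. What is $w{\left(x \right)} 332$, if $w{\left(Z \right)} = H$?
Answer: $-747$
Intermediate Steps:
$H = - \frac{9}{4}$ ($H = - \frac{3}{-2 - 2} + 3 \left(-1\right) = - \frac{3}{-4} - 3 = \left(-3\right) \left(- \frac{1}{4}\right) - 3 = \frac{3}{4} - 3 = - \frac{9}{4} \approx -2.25$)
$w{\left(Z \right)} = - \frac{9}{4}$
$w{\left(x \right)} 332 = \left(- \frac{9}{4}\right) 332 = -747$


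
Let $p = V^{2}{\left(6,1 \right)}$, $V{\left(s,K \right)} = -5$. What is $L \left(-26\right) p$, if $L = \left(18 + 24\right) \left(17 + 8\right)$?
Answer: $-682500$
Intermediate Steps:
$L = 1050$ ($L = 42 \cdot 25 = 1050$)
$p = 25$ ($p = \left(-5\right)^{2} = 25$)
$L \left(-26\right) p = 1050 \left(-26\right) 25 = \left(-27300\right) 25 = -682500$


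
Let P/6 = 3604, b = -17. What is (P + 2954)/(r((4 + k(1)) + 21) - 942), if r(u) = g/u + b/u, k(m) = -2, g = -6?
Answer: -24578/943 ≈ -26.064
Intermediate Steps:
P = 21624 (P = 6*3604 = 21624)
r(u) = -23/u (r(u) = -6/u - 17/u = -23/u)
(P + 2954)/(r((4 + k(1)) + 21) - 942) = (21624 + 2954)/(-23/((4 - 2) + 21) - 942) = 24578/(-23/(2 + 21) - 942) = 24578/(-23/23 - 942) = 24578/(-23*1/23 - 942) = 24578/(-1 - 942) = 24578/(-943) = 24578*(-1/943) = -24578/943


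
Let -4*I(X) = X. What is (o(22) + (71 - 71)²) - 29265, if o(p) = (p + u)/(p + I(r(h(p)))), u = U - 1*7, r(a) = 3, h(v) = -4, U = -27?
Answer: -2487573/85 ≈ -29266.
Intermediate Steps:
I(X) = -X/4
u = -34 (u = -27 - 1*7 = -27 - 7 = -34)
o(p) = (-34 + p)/(-¾ + p) (o(p) = (p - 34)/(p - ¼*3) = (-34 + p)/(p - ¾) = (-34 + p)/(-¾ + p))
(o(22) + (71 - 71)²) - 29265 = (4*(-34 + 22)/(-3 + 4*22) + (71 - 71)²) - 29265 = (4*(-12)/(-3 + 88) + 0²) - 29265 = (4*(-12)/85 + 0) - 29265 = (4*(1/85)*(-12) + 0) - 29265 = (-48/85 + 0) - 29265 = -48/85 - 29265 = -2487573/85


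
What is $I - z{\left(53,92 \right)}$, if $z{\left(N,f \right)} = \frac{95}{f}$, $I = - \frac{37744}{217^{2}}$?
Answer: $- \frac{1135129}{618884} \approx -1.8342$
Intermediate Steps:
$I = - \frac{5392}{6727}$ ($I = - \frac{37744}{47089} = \left(-37744\right) \frac{1}{47089} = - \frac{5392}{6727} \approx -0.80155$)
$I - z{\left(53,92 \right)} = - \frac{5392}{6727} - \frac{95}{92} = - \frac{1135129}{618884}$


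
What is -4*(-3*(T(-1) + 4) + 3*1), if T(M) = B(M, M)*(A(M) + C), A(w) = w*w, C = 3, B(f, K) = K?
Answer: -12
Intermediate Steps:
A(w) = w²
T(M) = M*(3 + M²) (T(M) = M*(M² + 3) = M*(3 + M²))
-4*(-3*(T(-1) + 4) + 3*1) = -4*(-3*(-(3 + (-1)²) + 4) + 3*1) = -4*(-3*(-(3 + 1) + 4) + 3) = -4*(-3*(-1*4 + 4) + 3) = -4*(-3*(-4 + 4) + 3) = -4*(-3*0 + 3) = -4*(0 + 3) = -4*3 = -12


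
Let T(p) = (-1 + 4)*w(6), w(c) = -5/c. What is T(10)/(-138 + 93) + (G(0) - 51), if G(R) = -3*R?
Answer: -917/18 ≈ -50.944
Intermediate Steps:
T(p) = -5/2 (T(p) = (-1 + 4)*(-5/6) = 3*(-5*1/6) = 3*(-5/6) = -5/2)
T(10)/(-138 + 93) + (G(0) - 51) = -5/2/(-138 + 93) + (-3*0 - 51) = -5/2/(-45) + (0 - 51) = -1/45*(-5/2) - 51 = 1/18 - 51 = -917/18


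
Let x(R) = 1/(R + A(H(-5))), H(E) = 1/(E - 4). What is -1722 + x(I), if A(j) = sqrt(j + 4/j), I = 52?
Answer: 3*(-2870*sqrt(13) + 89543*I)/(-156*I + 5*sqrt(13)) ≈ -1722.0 - 0.002193*I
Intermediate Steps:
H(E) = 1/(-4 + E)
x(R) = 1/(R + 5*I*sqrt(13)/3) (x(R) = 1/(R + sqrt(1/(-4 - 5) + 4/(1/(-4 - 5)))) = 1/(R + sqrt(1/(-9) + 4/(1/(-9)))) = 1/(R + sqrt(-1/9 + 4/(-1/9))) = 1/(R + sqrt(-1/9 + 4*(-9))) = 1/(R + sqrt(-1/9 - 36)) = 1/(R + sqrt(-325/9)) = 1/(R + 5*I*sqrt(13)/3))
-1722 + x(I) = -1722 + 3/(3*52 + 5*I*sqrt(13)) = -1722 + 3/(156 + 5*I*sqrt(13))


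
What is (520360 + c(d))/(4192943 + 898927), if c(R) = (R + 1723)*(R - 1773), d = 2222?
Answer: 458333/1018374 ≈ 0.45006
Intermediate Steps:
c(R) = (-1773 + R)*(1723 + R) (c(R) = (1723 + R)*(-1773 + R) = (-1773 + R)*(1723 + R))
(520360 + c(d))/(4192943 + 898927) = (520360 + (-3054879 + 2222² - 50*2222))/(4192943 + 898927) = (520360 + (-3054879 + 4937284 - 111100))/5091870 = (520360 + 1771305)*(1/5091870) = 2291665*(1/5091870) = 458333/1018374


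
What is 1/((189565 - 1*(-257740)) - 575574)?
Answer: -1/128269 ≈ -7.7961e-6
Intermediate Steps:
1/((189565 - 1*(-257740)) - 575574) = 1/((189565 + 257740) - 575574) = 1/(447305 - 575574) = 1/(-128269) = -1/128269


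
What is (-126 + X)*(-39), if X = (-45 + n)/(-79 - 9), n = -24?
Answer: 429741/88 ≈ 4883.4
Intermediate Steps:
X = 69/88 (X = (-45 - 24)/(-79 - 9) = -69/(-88) = -69*(-1/88) = 69/88 ≈ 0.78409)
(-126 + X)*(-39) = (-126 + 69/88)*(-39) = -11019/88*(-39) = 429741/88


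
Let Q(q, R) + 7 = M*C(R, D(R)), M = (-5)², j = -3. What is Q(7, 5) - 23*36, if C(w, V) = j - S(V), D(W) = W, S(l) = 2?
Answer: -960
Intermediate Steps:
M = 25
C(w, V) = -5 (C(w, V) = -3 - 1*2 = -3 - 2 = -5)
Q(q, R) = -132 (Q(q, R) = -7 + 25*(-5) = -7 - 125 = -132)
Q(7, 5) - 23*36 = -132 - 23*36 = -132 - 828 = -960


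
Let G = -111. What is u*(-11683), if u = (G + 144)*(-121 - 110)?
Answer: 89059509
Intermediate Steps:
u = -7623 (u = (-111 + 144)*(-121 - 110) = 33*(-231) = -7623)
u*(-11683) = -7623*(-11683) = 89059509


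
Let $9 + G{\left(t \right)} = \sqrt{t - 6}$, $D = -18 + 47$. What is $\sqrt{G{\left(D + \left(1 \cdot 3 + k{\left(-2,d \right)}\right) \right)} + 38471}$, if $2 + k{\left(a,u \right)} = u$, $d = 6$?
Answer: $\sqrt{38462 + \sqrt{30}} \approx 196.13$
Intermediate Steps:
$k{\left(a,u \right)} = -2 + u$
$D = 29$
$G{\left(t \right)} = -9 + \sqrt{-6 + t}$ ($G{\left(t \right)} = -9 + \sqrt{t - 6} = -9 + \sqrt{-6 + t}$)
$\sqrt{G{\left(D + \left(1 \cdot 3 + k{\left(-2,d \right)}\right) \right)} + 38471} = \sqrt{\left(-9 + \sqrt{-6 + \left(29 + \left(1 \cdot 3 + \left(-2 + 6\right)\right)\right)}\right) + 38471} = \sqrt{\left(-9 + \sqrt{-6 + \left(29 + \left(3 + 4\right)\right)}\right) + 38471} = \sqrt{\left(-9 + \sqrt{-6 + \left(29 + 7\right)}\right) + 38471} = \sqrt{\left(-9 + \sqrt{-6 + 36}\right) + 38471} = \sqrt{\left(-9 + \sqrt{30}\right) + 38471} = \sqrt{38462 + \sqrt{30}}$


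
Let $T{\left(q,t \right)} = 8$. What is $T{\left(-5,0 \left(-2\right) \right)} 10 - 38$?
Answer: $42$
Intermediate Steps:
$T{\left(-5,0 \left(-2\right) \right)} 10 - 38 = 8 \cdot 10 - 38 = 80 - 38 = 42$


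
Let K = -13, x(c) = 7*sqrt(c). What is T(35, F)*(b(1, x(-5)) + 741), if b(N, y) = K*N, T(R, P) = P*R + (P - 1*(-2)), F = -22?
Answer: -575120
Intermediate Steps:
T(R, P) = 2 + P + P*R (T(R, P) = P*R + (P + 2) = P*R + (2 + P) = 2 + P + P*R)
b(N, y) = -13*N
T(35, F)*(b(1, x(-5)) + 741) = (2 - 22 - 22*35)*(-13*1 + 741) = (2 - 22 - 770)*(-13 + 741) = -790*728 = -575120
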